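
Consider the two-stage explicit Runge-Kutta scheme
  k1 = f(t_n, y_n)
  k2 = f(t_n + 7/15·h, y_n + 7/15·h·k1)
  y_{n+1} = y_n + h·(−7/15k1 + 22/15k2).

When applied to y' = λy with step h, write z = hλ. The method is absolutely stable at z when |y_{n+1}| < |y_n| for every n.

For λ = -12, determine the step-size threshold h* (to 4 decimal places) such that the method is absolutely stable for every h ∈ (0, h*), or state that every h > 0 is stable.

On y'=λy, z=hλ:
  k1=λy_n ⇒ h·k1=z·y_n;  k2=λ(1+7/15z)y_n ⇒ h·k2=z(1+7/15z)y_n
  y_{n+1}/y_n = 1 − 7/15z + 22/15z(1+7/15z) = 1 + z + 154/225z²
  R(z) = 1 + z + 154/225z².

Need |R(x)|<1, x<0.
x=-0.78: |R|=0.6364
R=1: x+154/225x²=0 ⇒ x=−225/154=-1.4610; min R=1−1/(4·154/225)=0.6347>−1
Confirm numerically:
  x=-1.313: |R|=0.86696 <1
  x=-1.195: |R|=0.78240 <1
  x=-0.714: |R|=0.63493 <1
  x=-1.813: |R|=1.43675 >1
  x=-1.694: |R|=1.27011 >1
  x=-1.690: |R|=1.26484 >1
Stable set (-1.4610, 0).

(-1.4610,0); λ=-12 ⇒ h* = (225/154)/12 = 0.1218.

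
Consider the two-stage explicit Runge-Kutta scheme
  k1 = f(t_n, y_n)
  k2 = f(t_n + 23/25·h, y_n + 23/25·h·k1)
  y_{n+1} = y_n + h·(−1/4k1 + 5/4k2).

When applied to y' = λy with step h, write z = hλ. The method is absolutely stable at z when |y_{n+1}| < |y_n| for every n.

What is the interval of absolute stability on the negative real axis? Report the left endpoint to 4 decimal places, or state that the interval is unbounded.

(-0.8696, 0).

On y'=λy, z=hλ:
  k1=λy_n ⇒ h·k1=z·y_n;  k2=λ(1+23/25z)y_n ⇒ h·k2=z(1+23/25z)y_n
  y_{n+1}/y_n = 1 − 1/4z + 5/4z(1+23/25z) = 1 + z + 23/20z²
  so R(z) = 1 + z + 23/20z².

Boundary: |R(x)|=1, x<0.
x=-0.64: |R|=0.8310
R=1: x+23/20x²=0 ⇒ x=−20/23=-0.8696; min R=1−1/(4·23/20)=0.7826>−1
Confirm numerically:
  x=-0.834: |R|=0.96589 <1
  x=-0.751: |R|=0.89760 <1
  x=-0.587: |R|=0.80925 <1
  x=-0.475: |R|=0.78447 <1
  x=-1.166: |R|=1.39749 >1
  x=-1.121: |R|=1.32414 >1
  x=-1.110: |R|=1.30692 >1
Stable set (-0.8696, 0).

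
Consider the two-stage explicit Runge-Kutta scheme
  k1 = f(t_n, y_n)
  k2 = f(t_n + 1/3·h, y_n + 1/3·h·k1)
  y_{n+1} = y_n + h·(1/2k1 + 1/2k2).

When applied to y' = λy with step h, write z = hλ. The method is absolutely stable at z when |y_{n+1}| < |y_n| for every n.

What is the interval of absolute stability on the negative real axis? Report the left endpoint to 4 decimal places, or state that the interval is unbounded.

Set f=λy, z=hλ:
  k1=λy_n ⇒ h·k1=z·y_n;  k2=λ(1+1/3z)y_n ⇒ h·k2=z(1+1/3z)y_n
  y_{n+1}/y_n = 1 + 1/2z + 1/2z(1+1/3z) = 1 + z + 1/6z²
  so R(z) = 1 + z + 1/6z².

Need |R(x)|<1, x<0.
x=-1.74: |R|=0.2354
R=1: x+1/6x²=0 ⇒ x=−6=-6.0000; min R=1−1/(4·1/6)=-0.5000>−1
Confirm numerically:
  x=-5.685: |R|=0.70154 <1
  x=-5.101: |R|=0.23570 <1
  x=-3.610: |R|=0.43798 <1
  x=-6.297: |R|=1.31170 >1
  x=-6.153: |R|=1.15690 >1
  x=-6.132: |R|=1.13490 >1
So |R|<1 on (-6.0000, 0).

z∈(-6.0000,0).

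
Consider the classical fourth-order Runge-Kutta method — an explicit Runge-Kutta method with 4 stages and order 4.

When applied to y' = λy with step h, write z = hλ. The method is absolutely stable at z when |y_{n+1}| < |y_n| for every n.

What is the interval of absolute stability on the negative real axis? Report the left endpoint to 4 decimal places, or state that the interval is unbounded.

Set f=λy, z=hλ:
  order 4, 4-stage ⇒ R(z)=1+z+z^2/2+z^3/6+z^4/24
  (e.g. R(-0.71)=0.49299, |R|=0.49299)

Find x<0 with |R(x)|<1.
x=-0.71: |R|=0.4930
|R(-1.5)|=0.2734 |R(-1.42)|=0.2804 |R(-0.58)|=0.5604
Bisect:
  x_lo=-3.0925 |R|=1.5710  x_hi=-0.0508 |R|=0.9505
  mid=-1.57164 |R|=0.27060 →hi
  mid=-2.33207 |R|=0.50577 →hi
  mid=-2.71229 |R|=0.89540 →hi
  mid=-2.90240 |R|=1.19140 →lo
  mid=-2.80734 |R|=1.03376 →lo
  mid=-2.75982 |R|=0.96226 →hi
  mid=-2.78358 |R|=0.99742 →hi
  mid=-2.79546 |R|=1.01544 →lo
  mid=-2.78952 |R|=1.00639 →lo
  ...
  [-2.78544,-2.78525] ⇒ x*=-2.7853
So |R|<1 on (-2.7853, 0).

z∈(-2.7853,0).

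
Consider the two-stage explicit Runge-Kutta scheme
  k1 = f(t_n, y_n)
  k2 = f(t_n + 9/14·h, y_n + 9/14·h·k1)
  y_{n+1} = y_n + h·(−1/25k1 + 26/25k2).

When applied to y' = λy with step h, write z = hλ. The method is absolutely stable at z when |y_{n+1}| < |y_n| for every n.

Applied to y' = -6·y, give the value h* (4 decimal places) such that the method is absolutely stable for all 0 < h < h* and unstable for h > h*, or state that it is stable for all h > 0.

On y'=λy, z=hλ:
  k1=λy_n ⇒ h·k1=z·y_n;  k2=λ(1+9/14z)y_n ⇒ h·k2=z(1+9/14z)y_n
  y_{n+1}/y_n = 1 − 1/25z + 26/25z(1+9/14z) = 1 + z + 117/175z²
  R(z) = 1 + z + 117/175z².

Boundary: |R(x)|=1, x<0.
x=-1.23: |R|=0.7815
R=1: x+117/175x²=0 ⇒ x=−175/117=-1.4957; min R=1−1/(4·117/175)=0.6261>−1
Confirm numerically:
  x=-1.328: |R|=0.85108 <1
  x=-1.297: |R|=0.82768 <1
  x=-1.064: |R|=0.69289 <1
  x=-0.915: |R|=0.64474 <1
  x=-1.859: |R|=1.45150 >1
  x=-1.851: |R|=1.43966 >1
  x=-1.778: |R|=1.33554 >1
So |R|<1 on (-1.4957, 0).

(-1.4957,0); λ=-6 ⇒ h* = (175/117)/6 = 0.2493.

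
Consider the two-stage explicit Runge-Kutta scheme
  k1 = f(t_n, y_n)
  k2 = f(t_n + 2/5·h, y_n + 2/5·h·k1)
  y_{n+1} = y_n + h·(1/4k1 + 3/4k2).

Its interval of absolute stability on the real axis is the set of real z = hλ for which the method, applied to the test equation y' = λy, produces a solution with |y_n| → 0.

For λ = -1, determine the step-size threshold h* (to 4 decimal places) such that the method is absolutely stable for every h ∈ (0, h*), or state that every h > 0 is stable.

Set f=λy, z=hλ:
  k1=λy_n ⇒ h·k1=z·y_n;  k2=λ(1+2/5z)y_n ⇒ h·k2=z(1+2/5z)y_n
  y_{n+1}/y_n = 1 + 1/4z + 3/4z(1+2/5z) = 1 + z + 3/10z²
  R(z) = 1 + z + 3/10z².

Boundary: |R(x)|=1, x<0.
x=-1.8: |R|=0.1720
R=1: x+3/10x²=0 ⇒ x=−10/3=-3.3333; min R=1−1/(4·3/10)=0.1667>−1
Confirm numerically:
  x=-3.254: |R|=0.92255 <1
  x=-3.036: |R|=0.72919 <1
  x=-2.325: |R|=0.29669 <1
  x=-1.986: |R|=0.19726 <1
  x=-3.738: |R|=1.45379 >1
  x=-3.617: |R|=1.30781 >1
  x=-3.449: |R|=1.11968 >1
Interval (-3.3333, 0).

(-3.3333,0); λ=-1 ⇒ h* = (10/3)/1 = 3.3333.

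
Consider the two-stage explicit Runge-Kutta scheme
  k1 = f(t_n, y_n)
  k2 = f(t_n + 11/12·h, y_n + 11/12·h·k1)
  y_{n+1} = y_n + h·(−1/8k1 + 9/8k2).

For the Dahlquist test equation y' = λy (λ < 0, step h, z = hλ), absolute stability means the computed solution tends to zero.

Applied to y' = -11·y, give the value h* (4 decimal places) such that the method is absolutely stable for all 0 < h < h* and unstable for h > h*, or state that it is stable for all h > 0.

With y'=λy (z=hλ):
  k1=λy_n ⇒ h·k1=z·y_n;  k2=λ(1+11/12z)y_n ⇒ h·k2=z(1+11/12z)y_n
  y_{n+1}/y_n = 1 − 1/8z + 9/8z(1+11/12z) = 1 + z + 33/32z²
  Hence R(z) = 1 + z + 33/32z².

Find x<0 with |R(x)|<1.
x=-1.1: |R|=1.1478
R=1: x+33/32x²=0 ⇒ x=−32/33=-0.9697; min R=1−1/(4·33/32)=0.7576>−1
Confirm numerically:
  x=-0.828: |R|=0.87901 <1
  x=-0.802: |R|=0.86130 <1
  x=-0.548: |R|=0.76169 <1
  x=-0.534: |R|=0.76007 <1
  x=-1.210: |R|=1.29985 >1
  x=-1.188: |R|=1.26745 >1
  x=-1.135: |R|=1.19348 >1
Interval (-0.9697, 0).

(-0.9697,0); λ=-11 ⇒ h* = (32/33)/11 = 0.0882.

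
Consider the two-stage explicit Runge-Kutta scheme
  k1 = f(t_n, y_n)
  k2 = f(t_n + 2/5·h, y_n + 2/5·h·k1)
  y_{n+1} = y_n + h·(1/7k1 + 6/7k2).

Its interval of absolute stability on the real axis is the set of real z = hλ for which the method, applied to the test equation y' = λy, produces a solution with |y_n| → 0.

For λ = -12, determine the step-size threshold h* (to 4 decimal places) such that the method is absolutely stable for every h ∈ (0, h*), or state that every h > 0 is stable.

(-2.9167,0); λ=-12 ⇒ h* = (35/12)/12 = 0.2431.

Test eqn y'=λy, z=hλ:
  k1=λy_n ⇒ h·k1=z·y_n;  k2=λ(1+2/5z)y_n ⇒ h·k2=z(1+2/5z)y_n
  y_{n+1}/y_n = 1 + 1/7z + 6/7z(1+2/5z) = 1 + z + 12/35z²
  so R(z) = 1 + z + 12/35z².

Boundary: |R(x)|=1, x<0.
x=-0.7: |R|=0.4680
R=1: x+12/35x²=0 ⇒ x=−35/12=-2.9167; min R=1−1/(4·12/35)=0.2708>−1
Confirm numerically:
  x=-2.471: |R|=0.62243 <1
  x=-2.426: |R|=0.59188 <1
  x=-1.246: |R|=0.28629 <1
  x=-3.402: |R|=1.56609 >1
  x=-3.138: |R|=1.23813 >1
  x=-3.115: |R|=1.21182 >1
Interval (-2.9167, 0).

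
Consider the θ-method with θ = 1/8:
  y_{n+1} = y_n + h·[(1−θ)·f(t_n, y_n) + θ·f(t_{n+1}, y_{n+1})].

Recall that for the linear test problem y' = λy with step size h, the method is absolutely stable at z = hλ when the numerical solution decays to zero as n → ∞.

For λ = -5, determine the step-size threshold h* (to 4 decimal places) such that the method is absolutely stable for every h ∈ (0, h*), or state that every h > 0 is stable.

On y'=λy, z=hλ:
  y_{n+1} = y_n + z·[7/8·y_n + 1/8·y_{n+1}] ⇒ (1 − 1/8z)y_{n+1} = (1 + 7/8z)y_n
  Hence R(z) = (1 + 7/8z)/(1 − 1/8z).

Need |R(x)|<1, x<0.
x=-1.08: |R|=0.0485
R=−1: 1+7/8x = −1+1/8x ⇒ -3/4x=2 ⇒ x=2/(-3/4)=-2.6667
Confirm numerically:
  x=-2.607: |R|=0.96625 <1
  x=-2.605: |R|=0.96511 <1
  x=-1.974: |R|=0.58332 <1
  x=-1.799: |R|=0.46872 <1
  x=-3.244: |R|=1.30808 >1
  x=-3.109: |R|=1.23891 >1
  x=-2.989: |R|=1.17599 >1
So |R|<1 on (-2.6667, 0).

(-2.6667,0); λ=-5 ⇒ h* = (8/3)/5 = 0.5333.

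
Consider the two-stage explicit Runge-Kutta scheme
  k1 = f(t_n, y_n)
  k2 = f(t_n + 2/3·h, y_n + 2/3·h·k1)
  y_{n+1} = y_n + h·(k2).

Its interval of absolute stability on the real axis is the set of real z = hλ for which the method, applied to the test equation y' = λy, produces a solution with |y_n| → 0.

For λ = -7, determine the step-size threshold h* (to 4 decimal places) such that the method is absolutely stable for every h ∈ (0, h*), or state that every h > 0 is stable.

(-1.5000,0); λ=-7 ⇒ h* = (3/2)/7 = 0.2143.

On y'=λy, z=hλ:
  k1=λy_n ⇒ h·k1=z·y_n;  k2=λ(1+2/3z)y_n ⇒ h·k2=z(1+2/3z)y_n
  y_{n+1}/y_n = 1 + z(1+2/3z) = 1 + z + 2/3z²
  R(z) = 1 + z + 2/3z².

Boundary: |R(x)|=1, x<0.
x=-1.13: |R|=0.7213
R=1: x+2/3x²=0 ⇒ x=−3/2=-1.5000; min R=1−1/(4·2/3)=0.6250>−1
Confirm numerically:
  x=-0.820: |R|=0.62827 <1
  x=-0.741: |R|=0.62505 <1
  x=-0.695: |R|=0.62702 <1
  x=-1.949: |R|=1.58340 >1
  x=-1.865: |R|=1.45382 >1
So |R|<1 on (-1.5000, 0).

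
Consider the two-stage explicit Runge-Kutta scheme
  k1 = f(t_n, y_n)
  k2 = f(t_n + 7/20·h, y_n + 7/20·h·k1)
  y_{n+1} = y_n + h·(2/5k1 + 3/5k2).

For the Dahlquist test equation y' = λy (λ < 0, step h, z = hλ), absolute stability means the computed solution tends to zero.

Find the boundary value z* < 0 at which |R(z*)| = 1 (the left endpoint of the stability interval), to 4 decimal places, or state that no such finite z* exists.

Test eqn y'=λy, z=hλ:
  k1=λy_n ⇒ h·k1=z·y_n;  k2=λ(1+7/20z)y_n ⇒ h·k2=z(1+7/20z)y_n
  y_{n+1}/y_n = 1 + 2/5z + 3/5z(1+7/20z) = 1 + z + 21/100z²
  ⇒ R(z) = 1 + z + 21/100z².

Solve |R(x)|<1 on ℝ⁻.
x=-0.95: |R|=0.2395
R=1: x+21/100x²=0 ⇒ x=−100/21=-4.7619; min R=1−1/(4·21/100)=-0.1905>−1
Confirm numerically:
  x=-3.684: |R|=0.16609 <1
  x=-3.325: |R|=0.00332 <1
  x=-2.733: |R|=0.16445 <1
  x=-5.050: |R|=1.30553 >1
  x=-4.841: |R|=1.08041 >1
Stable set (-4.7619, 0).

z* = -4.7619.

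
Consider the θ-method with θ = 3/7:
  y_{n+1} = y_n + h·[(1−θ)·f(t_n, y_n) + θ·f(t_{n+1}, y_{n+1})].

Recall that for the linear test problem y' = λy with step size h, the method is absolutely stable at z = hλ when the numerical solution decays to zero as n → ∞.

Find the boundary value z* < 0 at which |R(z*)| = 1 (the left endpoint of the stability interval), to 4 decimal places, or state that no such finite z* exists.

left endpoint -14.0000.

On y'=λy, z=hλ:
  y_{n+1} = y_n + z·[4/7·y_n + 3/7·y_{n+1}] ⇒ (1 − 3/7z)y_{n+1} = (1 + 4/7z)y_n
  so R(z) = (1 + 4/7z)/(1 − 3/7z).

Boundary: |R(x)|=1, x<0.
x=-1.05: |R|=0.2759
R=−1: 1+4/7x = −1+3/7x ⇒ -1/7x=2 ⇒ x=2/(-1/7)=-14.0000
Confirm numerically:
  x=-12.634: |R|=0.96958 <1
  x=-12.356: |R|=0.96269 <1
  x=-11.433: |R|=0.93784 <1
  x=-8.859: |R|=0.84689 <1
  x=-14.466: |R|=1.00925 >1
  x=-14.127: |R|=1.00257 >1
Interval (-14.0000, 0).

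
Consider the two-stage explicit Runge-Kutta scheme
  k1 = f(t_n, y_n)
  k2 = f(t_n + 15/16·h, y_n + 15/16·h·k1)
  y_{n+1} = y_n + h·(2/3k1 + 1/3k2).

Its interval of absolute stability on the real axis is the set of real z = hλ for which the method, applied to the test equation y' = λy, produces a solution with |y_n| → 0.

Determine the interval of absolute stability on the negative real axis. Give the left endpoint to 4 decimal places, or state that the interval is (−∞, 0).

z∈(-3.2000,0).

With y'=λy (z=hλ):
  k1=λy_n ⇒ h·k1=z·y_n;  k2=λ(1+15/16z)y_n ⇒ h·k2=z(1+15/16z)y_n
  y_{n+1}/y_n = 1 + 2/3z + 1/3z(1+15/16z) = 1 + z + 5/16z²
  so R(z) = 1 + z + 5/16z².

Find x<0 with |R(x)|<1.
x=-0.3: |R|=0.7281
R=1: x+5/16x²=0 ⇒ x=−16/5=-3.2000; min R=1−1/(4·5/16)=0.2000>−1
Confirm numerically:
  x=-2.620: |R|=0.52513 <1
  x=-2.474: |R|=0.43871 <1
  x=-1.550: |R|=0.20078 <1
  x=-3.509: |R|=1.33884 >1
  x=-3.468: |R|=1.29045 >1
  x=-3.229: |R|=1.02926 >1
Stable set (-3.2000, 0).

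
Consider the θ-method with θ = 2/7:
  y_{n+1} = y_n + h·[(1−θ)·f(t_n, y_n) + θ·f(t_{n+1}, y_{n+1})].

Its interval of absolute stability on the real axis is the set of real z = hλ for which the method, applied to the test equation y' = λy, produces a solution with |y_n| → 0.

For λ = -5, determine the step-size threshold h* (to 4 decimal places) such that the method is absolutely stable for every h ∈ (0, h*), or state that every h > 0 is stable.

(-4.6667,0); λ=-5 ⇒ h* = (14/3)/5 = 0.9333.

Test eqn y'=λy, z=hλ:
  y_{n+1} = y_n + z·[5/7·y_n + 2/7·y_{n+1}] ⇒ (1 − 2/7z)y_{n+1} = (1 + 5/7z)y_n
  so R(z) = (1 + 5/7z)/(1 − 2/7z).

Need |R(x)|<1, x<0.
x=-0.73: |R|=0.3960
R=−1: 1+5/7x = −1+2/7x ⇒ -3/7x=2 ⇒ x=2/(-3/7)=-4.6667
Confirm numerically:
  x=-2.950: |R|=0.60078 <1
  x=-2.934: |R|=0.59605 <1
  x=-2.360: |R|=0.40956 <1
  x=-4.997: |R|=1.05831 >1
  x=-4.957: |R|=1.05150 >1
  x=-4.927: |R|=1.04634 >1
Stable set (-4.6667, 0).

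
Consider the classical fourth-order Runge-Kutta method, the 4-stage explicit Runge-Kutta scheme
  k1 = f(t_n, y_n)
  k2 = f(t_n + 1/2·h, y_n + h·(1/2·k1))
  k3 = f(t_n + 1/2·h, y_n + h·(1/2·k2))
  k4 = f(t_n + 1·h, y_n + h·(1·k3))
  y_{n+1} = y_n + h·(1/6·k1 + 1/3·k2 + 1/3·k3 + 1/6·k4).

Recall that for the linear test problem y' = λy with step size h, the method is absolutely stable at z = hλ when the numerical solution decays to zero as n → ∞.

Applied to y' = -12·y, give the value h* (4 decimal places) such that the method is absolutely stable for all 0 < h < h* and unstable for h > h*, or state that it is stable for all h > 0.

Set f=λy, z=hλ:
  order 4, 4-stage ⇒ R(z)=1+z+z^2/2+z^3/6+z^4/24
  (e.g. R(-0.57)=0.56598, |R|=0.56598)

Need |R(x)|<1, x<0.
x=-0.57: |R|=0.5660
|R(-3.1)|=1.5878 |R(-1.16)|=0.3281 |R(-1.01)|=0.3717
Bisect:
  x_lo=-3.4608 |R|=2.5966  x_hi=-0.3629 |R|=0.6957
  mid=-1.91186 |R|=0.30773 →hi
  mid=-2.68633 |R|=0.86077 →hi
  mid=-3.07357 |R|=1.52905 →lo
  mid=-2.87995 |R|=1.15235 →lo
  mid=-2.78314 |R|=0.99676 →hi
  mid=-2.83155 |R|=1.07201 →lo
  mid=-2.80735 |R|=1.03376 →lo
  mid=-2.79525 |R|=1.01511 →lo
  mid=-2.78920 |R|=1.00590 →lo
  ...
  [-2.78541,-2.78522] ⇒ x*=-2.7853
Stable set (-2.7853, 0).

(-2.7853,0); λ=-12 ⇒ h* = 0.2321.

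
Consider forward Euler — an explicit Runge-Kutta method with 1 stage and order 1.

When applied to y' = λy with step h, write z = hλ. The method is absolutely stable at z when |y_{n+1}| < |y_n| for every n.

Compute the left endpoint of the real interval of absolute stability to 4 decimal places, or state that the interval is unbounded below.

left endpoint -2.0000.

With y'=λy (z=hλ):
  order 1, 1-stage ⇒ R(z)=1+z
  (e.g. R(-1.18)=-0.18000, |R|=0.18000)

Boundary: |R(x)|=1, x<0.
x=-1.18: |R|=0.1800
|R(-2.36)|=1.3600 |R(-2.03)|=1.0300 |R(-1.33)|=0.3300
Bisect:
  x_lo=-2.7472 |R|=1.7472  x_hi=-0.2394 |R|=0.7606
  mid=-1.49326 |R|=0.49326 →hi
  mid=-2.12021 |R|=1.12021 →lo
  mid=-1.80674 |R|=0.80674 →hi
  mid=-1.96347 |R|=0.96347 →hi
  mid=-2.04184 |R|=1.04184 →lo
  mid=-2.00266 |R|=1.00266 →lo
  mid=-1.98307 |R|=0.98307 →hi
  mid=-1.99286 |R|=0.99286 →hi
  mid=-1.99776 |R|=0.99776 →hi
  mid=-2.00021 |R|=1.00021 →lo
  ...
  [-2.00006,-1.99990] ⇒ x*=-2.0000
Interval (-2.0000, 0).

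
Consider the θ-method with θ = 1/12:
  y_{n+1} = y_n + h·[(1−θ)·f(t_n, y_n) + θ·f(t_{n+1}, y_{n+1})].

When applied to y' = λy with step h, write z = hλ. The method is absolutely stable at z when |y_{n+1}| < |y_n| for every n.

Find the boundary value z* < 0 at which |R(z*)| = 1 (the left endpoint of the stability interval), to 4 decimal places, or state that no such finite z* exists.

Test eqn y'=λy, z=hλ:
  y_{n+1} = y_n + z·[11/12·y_n + 1/12·y_{n+1}] ⇒ (1 − 1/12z)y_{n+1} = (1 + 11/12z)y_n
  Hence R(z) = (1 + 11/12z)/(1 − 1/12z).

Solve |R(x)|<1 on ℝ⁻.
x=-0.68: |R|=0.3565
R=−1: 1+11/12x = −1+1/12x ⇒ -5/6x=2 ⇒ x=2/(-5/6)=-2.4000
Confirm numerically:
  x=-2.270: |R|=0.90890 <1
  x=-1.965: |R|=0.68851 <1
  x=-1.617: |R|=0.42498 <1
  x=-2.689: |R|=1.19675 >1
  x=-2.555: |R|=1.10649 >1
Stable set (-2.4000, 0).

left endpoint -2.4000.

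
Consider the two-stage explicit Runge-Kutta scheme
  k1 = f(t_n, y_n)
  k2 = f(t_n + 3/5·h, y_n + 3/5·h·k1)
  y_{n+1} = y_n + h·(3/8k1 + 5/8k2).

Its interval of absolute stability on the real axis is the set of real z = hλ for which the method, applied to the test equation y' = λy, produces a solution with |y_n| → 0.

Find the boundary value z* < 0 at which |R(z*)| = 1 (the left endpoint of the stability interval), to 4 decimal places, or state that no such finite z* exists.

Test eqn y'=λy, z=hλ:
  k1=λy_n ⇒ h·k1=z·y_n;  k2=λ(1+3/5z)y_n ⇒ h·k2=z(1+3/5z)y_n
  y_{n+1}/y_n = 1 + 3/8z + 5/8z(1+3/5z) = 1 + z + 3/8z²
  R(z) = 1 + z + 3/8z².

Need |R(x)|<1, x<0.
x=-1.4: |R|=0.3350
R=1: x+3/8x²=0 ⇒ x=−8/3=-2.6667; min R=1−1/(4·3/8)=0.3333>−1
Confirm numerically:
  x=-2.608: |R|=0.94262 <1
  x=-2.225: |R|=0.63148 <1
  x=-1.883: |R|=0.44663 <1
  x=-1.437: |R|=0.33736 <1
  x=-3.246: |R|=1.70519 >1
  x=-3.038: |R|=1.42304 >1
  x=-2.988: |R|=1.36005 >1
Stable set (-2.6667, 0).

left endpoint -2.6667.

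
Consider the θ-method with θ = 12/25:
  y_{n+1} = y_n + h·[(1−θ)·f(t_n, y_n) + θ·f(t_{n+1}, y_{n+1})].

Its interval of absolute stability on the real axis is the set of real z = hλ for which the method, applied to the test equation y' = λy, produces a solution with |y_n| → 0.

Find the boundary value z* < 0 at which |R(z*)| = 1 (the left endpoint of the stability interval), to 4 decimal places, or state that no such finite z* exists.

With y'=λy (z=hλ):
  y_{n+1} = y_n + z·[13/25·y_n + 12/25·y_{n+1}] ⇒ (1 − 12/25z)y_{n+1} = (1 + 13/25z)y_n
  ⇒ R(z) = (1 + 13/25z)/(1 − 12/25z).

Need |R(x)|<1, x<0.
x=-1.52: |R|=0.1212
R=−1: 1+13/25x = −1+12/25x ⇒ -1/25x=2 ⇒ x=2/(-1/25)=-50.0000
Confirm numerically:
  x=-49.542: |R|=0.99926 <1
  x=-44.430: |R|=0.99002 <1
  x=-25.788: |R|=0.92761 <1
  x=-24.258: |R|=0.91856 <1
  x=-50.439: |R|=1.00070 >1
  x=-50.079: |R|=1.00013 >1
Stable set (-50.0000, 0).

z* = -50.0000.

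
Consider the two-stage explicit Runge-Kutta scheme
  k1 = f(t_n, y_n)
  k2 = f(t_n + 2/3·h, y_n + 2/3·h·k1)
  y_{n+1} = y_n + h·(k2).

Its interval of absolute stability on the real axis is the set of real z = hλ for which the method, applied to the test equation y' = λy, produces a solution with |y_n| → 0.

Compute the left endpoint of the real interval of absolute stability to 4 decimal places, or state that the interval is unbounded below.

Set f=λy, z=hλ:
  k1=λy_n ⇒ h·k1=z·y_n;  k2=λ(1+2/3z)y_n ⇒ h·k2=z(1+2/3z)y_n
  y_{n+1}/y_n = 1 + z(1+2/3z) = 1 + z + 2/3z²
  Hence R(z) = 1 + z + 2/3z².

Solve |R(x)|<1 on ℝ⁻.
x=-0.77: |R|=0.6253
R=1: x+2/3x²=0 ⇒ x=−3/2=-1.5000; min R=1−1/(4·2/3)=0.6250>−1
Confirm numerically:
  x=-0.955: |R|=0.65302 <1
  x=-0.857: |R|=0.63263 <1
  x=-0.726: |R|=0.62538 <1
  x=-1.813: |R|=1.37831 >1
  x=-1.659: |R|=1.17585 >1
  x=-1.604: |R|=1.11121 >1
Stable set (-1.5000, 0).

left endpoint -1.5000.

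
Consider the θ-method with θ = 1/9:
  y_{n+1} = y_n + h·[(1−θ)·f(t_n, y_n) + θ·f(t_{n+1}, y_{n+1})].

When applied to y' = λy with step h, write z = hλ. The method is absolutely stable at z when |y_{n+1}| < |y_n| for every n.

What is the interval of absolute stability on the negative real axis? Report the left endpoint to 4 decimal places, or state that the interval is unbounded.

Set f=λy, z=hλ:
  y_{n+1} = y_n + z·[8/9·y_n + 1/9·y_{n+1}] ⇒ (1 − 1/9z)y_{n+1} = (1 + 8/9z)y_n
  so R(z) = (1 + 8/9z)/(1 − 1/9z).

Solve |R(x)|<1 on ℝ⁻.
x=-0.42: |R|=0.5987
R=−1: 1+8/9x = −1+1/9x ⇒ -7/9x=2 ⇒ x=2/(-7/9)=-2.5714
Confirm numerically:
  x=-2.139: |R|=0.72825 <1
  x=-1.278: |R|=0.11909 <1
  x=-1.171: |R|=0.03618 <1
  x=-2.952: |R|=1.22289 >1
  x=-2.893: |R|=1.18927 >1
Interval (-2.5714, 0).

(-2.5714, 0).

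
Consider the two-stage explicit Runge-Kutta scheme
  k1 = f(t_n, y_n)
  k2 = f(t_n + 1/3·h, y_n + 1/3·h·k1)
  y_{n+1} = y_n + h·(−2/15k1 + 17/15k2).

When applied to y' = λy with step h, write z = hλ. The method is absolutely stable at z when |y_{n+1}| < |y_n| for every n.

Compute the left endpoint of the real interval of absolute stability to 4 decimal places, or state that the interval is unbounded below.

left endpoint -2.6471.

Set f=λy, z=hλ:
  k1=λy_n ⇒ h·k1=z·y_n;  k2=λ(1+1/3z)y_n ⇒ h·k2=z(1+1/3z)y_n
  y_{n+1}/y_n = 1 − 2/15z + 17/15z(1+1/3z) = 1 + z + 17/45z²
  R(z) = 1 + z + 17/45z².

Need |R(x)|<1, x<0.
x=-1.62: |R|=0.3714
R=1: x+17/45x²=0 ⇒ x=−45/17=-2.6471; min R=1−1/(4·17/45)=0.3382>−1
Confirm numerically:
  x=-2.258: |R|=0.66812 <1
  x=-2.016: |R|=0.51939 <1
  x=-1.363: |R|=0.33882 <1
  x=-1.317: |R|=0.33825 <1
  x=-3.141: |R|=1.58611 >1
  x=-3.054: |R|=1.46950 >1
  x=-3.046: |R|=1.45907 >1
So |R|<1 on (-2.6471, 0).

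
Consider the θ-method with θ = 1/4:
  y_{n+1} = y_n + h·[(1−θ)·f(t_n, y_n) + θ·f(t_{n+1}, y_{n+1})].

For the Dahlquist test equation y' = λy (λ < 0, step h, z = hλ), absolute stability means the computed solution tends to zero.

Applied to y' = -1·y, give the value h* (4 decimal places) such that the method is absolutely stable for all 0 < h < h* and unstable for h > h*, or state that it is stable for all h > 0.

Set f=λy, z=hλ:
  y_{n+1} = y_n + z·[3/4·y_n + 1/4·y_{n+1}] ⇒ (1 − 1/4z)y_{n+1} = (1 + 3/4z)y_n
  R(z) = (1 + 3/4z)/(1 − 1/4z).

Need |R(x)|<1, x<0.
x=-0.76: |R|=0.3613
R=−1: 1+3/4x = −1+1/4x ⇒ -1/2x=2 ⇒ x=2/(-1/2)=-4.0000
Confirm numerically:
  x=-3.882: |R|=0.97006 <1
  x=-3.227: |R|=0.78608 <1
  x=-2.045: |R|=0.35318 <1
  x=-4.333: |R|=1.07992 >1
  x=-4.156: |R|=1.03825 >1
So |R|<1 on (-4.0000, 0).

(-4.0000,0); λ=-1 ⇒ h* = (4)/1 = 4.0000.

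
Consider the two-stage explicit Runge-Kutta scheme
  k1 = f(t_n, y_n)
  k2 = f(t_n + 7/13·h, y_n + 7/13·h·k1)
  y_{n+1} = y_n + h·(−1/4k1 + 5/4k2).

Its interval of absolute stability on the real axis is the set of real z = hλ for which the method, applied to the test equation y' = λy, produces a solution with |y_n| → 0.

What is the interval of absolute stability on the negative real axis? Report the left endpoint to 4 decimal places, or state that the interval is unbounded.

z∈(-1.4857,0).

Test eqn y'=λy, z=hλ:
  k1=λy_n ⇒ h·k1=z·y_n;  k2=λ(1+7/13z)y_n ⇒ h·k2=z(1+7/13z)y_n
  y_{n+1}/y_n = 1 − 1/4z + 5/4z(1+7/13z) = 1 + z + 35/52z²
  ⇒ R(z) = 1 + z + 35/52z².

Find x<0 with |R(x)|<1.
x=-1.3: |R|=0.8375
R=1: x+35/52x²=0 ⇒ x=−52/35=-1.4857; min R=1−1/(4·35/52)=0.6286>−1
Confirm numerically:
  x=-1.365: |R|=0.88909 <1
  x=-1.239: |R|=0.79425 <1
  x=-0.793: |R|=0.63026 <1
  x=-1.881: |R|=1.50045 >1
  x=-1.612: |R|=1.13702 >1
So |R|<1 on (-1.4857, 0).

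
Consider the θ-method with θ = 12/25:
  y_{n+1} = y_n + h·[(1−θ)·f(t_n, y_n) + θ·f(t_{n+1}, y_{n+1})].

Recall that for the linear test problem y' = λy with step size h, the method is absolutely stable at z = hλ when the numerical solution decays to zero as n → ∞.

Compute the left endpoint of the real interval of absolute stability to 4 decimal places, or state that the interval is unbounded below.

left endpoint -50.0000.

Set f=λy, z=hλ:
  y_{n+1} = y_n + z·[13/25·y_n + 12/25·y_{n+1}] ⇒ (1 − 12/25z)y_{n+1} = (1 + 13/25z)y_n
  Hence R(z) = (1 + 13/25z)/(1 − 12/25z).

Need |R(x)|<1, x<0.
x=-1.62: |R|=0.0887
R=−1: 1+13/25x = −1+12/25x ⇒ -1/25x=2 ⇒ x=2/(-1/25)=-50.0000
Confirm numerically:
  x=-48.794: |R|=0.99802 <1
  x=-41.406: |R|=0.98353 <1
  x=-32.120: |R|=0.95644 <1
  x=-24.274: |R|=0.91866 <1
  x=-50.204: |R|=1.00033 >1
  x=-50.154: |R|=1.00025 >1
Interval (-50.0000, 0).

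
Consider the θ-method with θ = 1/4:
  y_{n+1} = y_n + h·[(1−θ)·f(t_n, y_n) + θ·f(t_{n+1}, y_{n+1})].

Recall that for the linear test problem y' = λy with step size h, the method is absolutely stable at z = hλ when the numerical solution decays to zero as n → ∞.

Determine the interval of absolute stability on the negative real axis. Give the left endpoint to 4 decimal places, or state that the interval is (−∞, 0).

z∈(-4.0000,0).

Test eqn y'=λy, z=hλ:
  y_{n+1} = y_n + z·[3/4·y_n + 1/4·y_{n+1}] ⇒ (1 − 1/4z)y_{n+1} = (1 + 3/4z)y_n
  ⇒ R(z) = (1 + 3/4z)/(1 − 1/4z).

Solve |R(x)|<1 on ℝ⁻.
x=-1.38: |R|=0.0260
R=−1: 1+3/4x = −1+1/4x ⇒ -1/2x=2 ⇒ x=2/(-1/2)=-4.0000
Confirm numerically:
  x=-2.863: |R|=0.66866 <1
  x=-2.680: |R|=0.60479 <1
  x=-1.991: |R|=0.32933 <1
  x=-4.521: |R|=1.12229 >1
  x=-4.219: |R|=1.05329 >1
Interval (-4.0000, 0).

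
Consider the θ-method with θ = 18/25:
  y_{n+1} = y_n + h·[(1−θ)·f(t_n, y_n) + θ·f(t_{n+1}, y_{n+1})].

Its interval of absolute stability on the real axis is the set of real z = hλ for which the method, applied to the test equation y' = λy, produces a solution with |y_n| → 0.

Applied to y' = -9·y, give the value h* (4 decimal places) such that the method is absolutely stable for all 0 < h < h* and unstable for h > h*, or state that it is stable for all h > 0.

Test eqn y'=λy, z=hλ:
  y_{n+1} = y_n + z·[7/25·y_n + 18/25·y_{n+1}] ⇒ (1 − 18/25z)y_{n+1} = (1 + 7/25z)y_n
  ⇒ R(z) = (1 + 7/25z)/(1 − 18/25z).

Solve |R(x)|<1 on ℝ⁻.
x=-1.8: |R|=0.2160
x=-2: |R|=0.1803
x=-10: |R|=0.2195
x=-100: |R|=0.3699
θ=18/25≥1/2 ⇒ |1+7/25x|<|1−18/25x| ∀x<0 ⇒ unbounded interval.

unbounded; (−∞, 0). Any h>0 works for λ=-9.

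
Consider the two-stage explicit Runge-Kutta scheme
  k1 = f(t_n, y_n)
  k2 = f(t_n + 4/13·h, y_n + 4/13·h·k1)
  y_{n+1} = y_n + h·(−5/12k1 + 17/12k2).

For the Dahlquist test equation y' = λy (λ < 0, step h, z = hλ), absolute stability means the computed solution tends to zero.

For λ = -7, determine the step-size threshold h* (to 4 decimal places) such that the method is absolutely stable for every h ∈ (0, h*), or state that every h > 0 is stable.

With y'=λy (z=hλ):
  k1=λy_n ⇒ h·k1=z·y_n;  k2=λ(1+4/13z)y_n ⇒ h·k2=z(1+4/13z)y_n
  y_{n+1}/y_n = 1 − 5/12z + 17/12z(1+4/13z) = 1 + z + 17/39z²
  ⇒ R(z) = 1 + z + 17/39z².

Boundary: |R(x)|=1, x<0.
x=-0.6: |R|=0.5569
R=1: x+17/39x²=0 ⇒ x=−39/17=-2.2941; min R=1−1/(4·17/39)=0.4265>−1
Confirm numerically:
  x=-2.022: |R|=0.76016 <1
  x=-1.926: |R|=0.69095 <1
  x=-1.904: |R|=0.67622 <1
  x=-2.891: |R|=1.75218 >1
  x=-2.592: |R|=1.33656 >1
So |R|<1 on (-2.2941, 0).

(-2.2941,0); λ=-7 ⇒ h* = (39/17)/7 = 0.3277.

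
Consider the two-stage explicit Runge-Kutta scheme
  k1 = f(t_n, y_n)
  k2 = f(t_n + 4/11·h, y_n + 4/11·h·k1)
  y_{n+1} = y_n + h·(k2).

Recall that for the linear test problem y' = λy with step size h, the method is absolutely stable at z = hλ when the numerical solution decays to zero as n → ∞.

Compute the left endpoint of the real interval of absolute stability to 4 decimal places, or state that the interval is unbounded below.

On y'=λy, z=hλ:
  k1=λy_n ⇒ h·k1=z·y_n;  k2=λ(1+4/11z)y_n ⇒ h·k2=z(1+4/11z)y_n
  y_{n+1}/y_n = 1 + z(1+4/11z) = 1 + z + 4/11z²
  ⇒ R(z) = 1 + z + 4/11z².

Solve |R(x)|<1 on ℝ⁻.
x=-0.4: |R|=0.6582
R=1: x+4/11x²=0 ⇒ x=−11/4=-2.7500; min R=1−1/(4·4/11)=0.3125>−1
Confirm numerically:
  x=-2.641: |R|=0.89532 <1
  x=-1.763: |R|=0.36724 <1
  x=-1.154: |R|=0.33026 <1
  x=-3.146: |R|=1.45302 >1
  x=-3.072: |R|=1.35970 >1
  x=-2.941: |R|=1.20427 >1
Interval (-2.7500, 0).

left endpoint -2.7500.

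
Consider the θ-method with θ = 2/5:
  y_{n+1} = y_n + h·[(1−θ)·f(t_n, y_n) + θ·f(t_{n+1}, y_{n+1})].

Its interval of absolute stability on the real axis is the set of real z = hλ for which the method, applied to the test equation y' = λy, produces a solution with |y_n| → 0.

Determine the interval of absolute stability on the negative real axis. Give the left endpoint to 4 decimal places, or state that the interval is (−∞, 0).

z∈(-10.0000,0).

On y'=λy, z=hλ:
  y_{n+1} = y_n + z·[3/5·y_n + 2/5·y_{n+1}] ⇒ (1 − 2/5z)y_{n+1} = (1 + 3/5z)y_n
  Hence R(z) = (1 + 3/5z)/(1 − 2/5z).

Find x<0 with |R(x)|<1.
x=-1.37: |R|=0.1150
R=−1: 1+3/5x = −1+2/5x ⇒ -1/5x=2 ⇒ x=2/(-1/5)=-10.0000
Confirm numerically:
  x=-9.022: |R|=0.95756 <1
  x=-8.251: |R|=0.91866 <1
  x=-7.972: |R|=0.90317 <1
  x=-10.433: |R|=1.01674 >1
  x=-10.249: |R|=1.00977 >1
  x=-10.135: |R|=1.00534 >1
So |R|<1 on (-10.0000, 0).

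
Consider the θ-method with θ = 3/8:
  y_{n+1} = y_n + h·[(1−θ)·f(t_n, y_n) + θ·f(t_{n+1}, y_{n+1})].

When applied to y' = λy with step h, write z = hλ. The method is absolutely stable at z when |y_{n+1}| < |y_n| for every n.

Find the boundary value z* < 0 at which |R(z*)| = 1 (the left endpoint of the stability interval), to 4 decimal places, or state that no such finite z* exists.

On y'=λy, z=hλ:
  y_{n+1} = y_n + z·[5/8·y_n + 3/8·y_{n+1}] ⇒ (1 − 3/8z)y_{n+1} = (1 + 5/8z)y_n
  Hence R(z) = (1 + 5/8z)/(1 − 3/8z).

Boundary: |R(x)|=1, x<0.
x=-1.35: |R|=0.1037
R=−1: 1+5/8x = −1+3/8x ⇒ -1/4x=2 ⇒ x=2/(-1/4)=-8.0000
Confirm numerically:
  x=-7.152: |R|=0.94242 <1
  x=-6.203: |R|=0.86493 <1
  x=-4.019: |R|=0.60303 <1
  x=-8.335: |R|=1.02030 >1
  x=-8.269: |R|=1.01640 >1
Stable set (-8.0000, 0).

left endpoint -8.0000.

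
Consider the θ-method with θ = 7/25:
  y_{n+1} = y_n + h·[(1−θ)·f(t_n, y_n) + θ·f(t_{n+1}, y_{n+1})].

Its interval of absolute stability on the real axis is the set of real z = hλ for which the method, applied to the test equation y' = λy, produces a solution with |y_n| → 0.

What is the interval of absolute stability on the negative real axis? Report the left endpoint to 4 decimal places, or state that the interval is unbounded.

Test eqn y'=λy, z=hλ:
  y_{n+1} = y_n + z·[18/25·y_n + 7/25·y_{n+1}] ⇒ (1 − 7/25z)y_{n+1} = (1 + 18/25z)y_n
  Hence R(z) = (1 + 18/25z)/(1 − 7/25z).

Need |R(x)|<1, x<0.
x=-1.25: |R|=0.0741
R=−1: 1+18/25x = −1+7/25x ⇒ -11/25x=2 ⇒ x=2/(-11/25)=-4.5455
Confirm numerically:
  x=-4.204: |R|=0.93099 <1
  x=-3.316: |R|=0.71949 <1
  x=-1.904: |R|=0.24191 <1
  x=-5.041: |R|=1.09042 >1
  x=-4.869: |R|=1.06024 >1
  x=-4.686: |R|=1.02675 >1
So |R|<1 on (-4.5455, 0).

(-4.5455, 0).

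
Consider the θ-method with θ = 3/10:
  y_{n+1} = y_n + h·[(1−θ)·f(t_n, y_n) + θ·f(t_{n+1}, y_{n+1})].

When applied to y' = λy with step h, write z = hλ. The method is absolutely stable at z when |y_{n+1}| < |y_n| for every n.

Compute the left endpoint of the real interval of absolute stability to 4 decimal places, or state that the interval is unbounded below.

With y'=λy (z=hλ):
  y_{n+1} = y_n + z·[7/10·y_n + 3/10·y_{n+1}] ⇒ (1 − 3/10z)y_{n+1} = (1 + 7/10z)y_n
  Hence R(z) = (1 + 7/10z)/(1 − 3/10z).

Boundary: |R(x)|=1, x<0.
x=-0.52: |R|=0.5502
R=−1: 1+7/10x = −1+3/10x ⇒ -2/5x=2 ⇒ x=2/(-2/5)=-5.0000
Confirm numerically:
  x=-4.549: |R|=0.92371 <1
  x=-3.393: |R|=0.68145 <1
  x=-3.093: |R|=0.60434 <1
  x=-2.365: |R|=0.38345 <1
  x=-5.259: |R|=1.04019 >1
  x=-5.217: |R|=1.03384 >1
  x=-5.068: |R|=1.01079 >1
So |R|<1 on (-5.0000, 0).

left endpoint -5.0000.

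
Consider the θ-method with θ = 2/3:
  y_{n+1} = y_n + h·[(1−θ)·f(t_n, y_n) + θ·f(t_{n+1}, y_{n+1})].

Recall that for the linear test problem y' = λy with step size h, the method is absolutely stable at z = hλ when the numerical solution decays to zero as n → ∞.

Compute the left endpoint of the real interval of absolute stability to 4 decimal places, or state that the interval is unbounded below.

unbounded; (−∞, 0).

With y'=λy (z=hλ):
  y_{n+1} = y_n + z·[1/3·y_n + 2/3·y_{n+1}] ⇒ (1 − 2/3z)y_{n+1} = (1 + 1/3z)y_n
  R(z) = (1 + 1/3z)/(1 − 2/3z).

Need |R(x)|<1, x<0.
x=-0.71: |R|=0.5181
x=-2: |R|=0.1429
x=-10: |R|=0.3043
x=-100: |R|=0.4778
θ=2/3≥1/2 ⇒ |1+1/3x|<|1−2/3x| ∀x<0 ⇒ stable on all of ℝ⁻.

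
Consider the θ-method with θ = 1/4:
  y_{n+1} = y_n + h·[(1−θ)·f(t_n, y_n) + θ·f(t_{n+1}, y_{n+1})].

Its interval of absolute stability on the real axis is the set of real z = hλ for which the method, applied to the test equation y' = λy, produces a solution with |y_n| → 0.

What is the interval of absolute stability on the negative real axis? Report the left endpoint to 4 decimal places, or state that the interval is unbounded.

Test eqn y'=λy, z=hλ:
  y_{n+1} = y_n + z·[3/4·y_n + 1/4·y_{n+1}] ⇒ (1 − 1/4z)y_{n+1} = (1 + 3/4z)y_n
  so R(z) = (1 + 3/4z)/(1 − 1/4z).

Need |R(x)|<1, x<0.
x=-0.72: |R|=0.3898
R=−1: 1+3/4x = −1+1/4x ⇒ -1/2x=2 ⇒ x=2/(-1/2)=-4.0000
Confirm numerically:
  x=-3.189: |R|=0.77438 <1
  x=-2.272: |R|=0.44898 <1
  x=-1.662: |R|=0.17414 <1
  x=-4.549: |R|=1.12844 >1
  x=-4.287: |R|=1.06927 >1
  x=-4.115: |R|=1.02834 >1
So |R|<1 on (-4.0000, 0).

(-4.0000, 0).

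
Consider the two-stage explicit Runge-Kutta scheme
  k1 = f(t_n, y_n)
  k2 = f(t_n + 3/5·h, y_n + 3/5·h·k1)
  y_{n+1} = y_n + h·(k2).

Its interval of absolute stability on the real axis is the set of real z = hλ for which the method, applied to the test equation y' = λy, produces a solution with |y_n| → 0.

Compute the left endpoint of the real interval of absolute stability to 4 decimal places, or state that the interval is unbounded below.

On y'=λy, z=hλ:
  k1=λy_n ⇒ h·k1=z·y_n;  k2=λ(1+3/5z)y_n ⇒ h·k2=z(1+3/5z)y_n
  y_{n+1}/y_n = 1 + z(1+3/5z) = 1 + z + 3/5z²
  ⇒ R(z) = 1 + z + 3/5z².

Need |R(x)|<1, x<0.
x=-1.66: |R|=0.9934
R=1: x+3/5x²=0 ⇒ x=−5/3=-1.6667; min R=1−1/(4·3/5)=0.5833>−1
Confirm numerically:
  x=-1.590: |R|=0.92686 <1
  x=-1.297: |R|=0.71233 <1
  x=-0.817: |R|=0.58349 <1
  x=-0.716: |R|=0.59159 <1
  x=-2.136: |R|=1.60150 >1
  x=-1.745: |R|=1.08201 >1
  x=-1.697: |R|=1.03089 >1
Interval (-1.6667, 0).

z* = -1.6667.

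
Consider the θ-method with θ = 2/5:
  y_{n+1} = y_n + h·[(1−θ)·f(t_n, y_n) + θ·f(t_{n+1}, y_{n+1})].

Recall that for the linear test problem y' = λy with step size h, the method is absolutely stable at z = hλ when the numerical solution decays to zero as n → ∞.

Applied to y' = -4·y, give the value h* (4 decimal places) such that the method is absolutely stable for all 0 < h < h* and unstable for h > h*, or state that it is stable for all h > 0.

(-10.0000,0); λ=-4 ⇒ h* = (10)/4 = 2.5000.

Set f=λy, z=hλ:
  y_{n+1} = y_n + z·[3/5·y_n + 2/5·y_{n+1}] ⇒ (1 − 2/5z)y_{n+1} = (1 + 3/5z)y_n
  so R(z) = (1 + 3/5z)/(1 − 2/5z).

Find x<0 with |R(x)|<1.
x=-0.98: |R|=0.2960
R=−1: 1+3/5x = −1+2/5x ⇒ -1/5x=2 ⇒ x=2/(-1/5)=-10.0000
Confirm numerically:
  x=-9.014: |R|=0.95718 <1
  x=-8.533: |R|=0.93352 <1
  x=-5.030: |R|=0.66999 <1
  x=-4.734: |R|=0.63602 <1
  x=-10.229: |R|=1.00900 >1
  x=-10.207: |R|=1.00815 >1
  x=-10.127: |R|=1.00503 >1
Stable set (-10.0000, 0).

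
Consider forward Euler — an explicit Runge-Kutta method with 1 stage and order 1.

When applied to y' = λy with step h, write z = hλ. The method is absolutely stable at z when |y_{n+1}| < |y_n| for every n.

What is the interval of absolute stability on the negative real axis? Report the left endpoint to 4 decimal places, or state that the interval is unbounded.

Test eqn y'=λy, z=hλ:
  order 1, 1-stage ⇒ R(z)=1+z
  (e.g. R(-0.38)=0.62000, |R|=0.62000)

Solve |R(x)|<1 on ℝ⁻.
x=-0.38: |R|=0.6200
|R(-2.16)|=1.1600 |R(-1.78)|=0.7800 |R(-1.29)|=0.2900
Bisect:
  x_lo=-2.3071 |R|=1.3071  x_hi=-0.1153 |R|=0.8847
  mid=-1.21121 |R|=0.21121 →hi
  mid=-1.75917 |R|=0.75917 →hi
  mid=-2.03316 |R|=1.03316 →lo
  mid=-1.89617 |R|=0.89617 →hi
  mid=-1.96466 |R|=0.96466 →hi
  mid=-1.99891 |R|=0.99891 →hi
  mid=-2.01603 |R|=1.01603 →lo
  mid=-2.00747 |R|=1.00747 →lo
  ...
  [-2.00011,-1.99998] ⇒ x*=-2.0000
Stable set (-2.0000, 0).

(-2.0000, 0).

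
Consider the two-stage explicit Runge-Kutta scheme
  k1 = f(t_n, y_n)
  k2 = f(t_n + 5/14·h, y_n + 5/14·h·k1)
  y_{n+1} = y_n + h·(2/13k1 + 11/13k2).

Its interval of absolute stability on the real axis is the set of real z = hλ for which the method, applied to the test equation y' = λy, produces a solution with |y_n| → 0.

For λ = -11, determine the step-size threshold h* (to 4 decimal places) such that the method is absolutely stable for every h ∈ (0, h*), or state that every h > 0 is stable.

With y'=λy (z=hλ):
  k1=λy_n ⇒ h·k1=z·y_n;  k2=λ(1+5/14z)y_n ⇒ h·k2=z(1+5/14z)y_n
  y_{n+1}/y_n = 1 + 2/13z + 11/13z(1+5/14z) = 1 + z + 55/182z²
  so R(z) = 1 + z + 55/182z².

Boundary: |R(x)|=1, x<0.
x=-0.49: |R|=0.5826
R=1: x+55/182x²=0 ⇒ x=−182/55=-3.3091; min R=1−1/(4·55/182)=0.1727>−1
Confirm numerically:
  x=-1.925: |R|=0.19483 <1
  x=-1.721: |R|=0.17406 <1
  x=-1.489: |R|=0.18101 <1
  x=-3.690: |R|=1.42476 >1
  x=-3.520: |R|=1.22435 >1
Interval (-3.3091, 0).

(-3.3091,0); λ=-11 ⇒ h* = (182/55)/11 = 0.3008.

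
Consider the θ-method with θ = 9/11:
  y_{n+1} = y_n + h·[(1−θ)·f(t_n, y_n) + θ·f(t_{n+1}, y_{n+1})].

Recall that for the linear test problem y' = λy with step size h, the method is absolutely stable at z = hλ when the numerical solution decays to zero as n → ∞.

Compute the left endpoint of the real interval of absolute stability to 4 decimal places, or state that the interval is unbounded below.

unbounded; (−∞, 0).

Set f=λy, z=hλ:
  y_{n+1} = y_n + z·[2/11·y_n + 9/11·y_{n+1}] ⇒ (1 − 9/11z)y_{n+1} = (1 + 2/11z)y_n
  Hence R(z) = (1 + 2/11z)/(1 − 9/11z).

Boundary: |R(x)|=1, x<0.
x=-0.82: |R|=0.5092
x=-2: |R|=0.2414
x=-10: |R|=0.0891
x=-100: |R|=0.2075
θ=9/11≥1/2 ⇒ |1+2/11x|<|1−9/11x| ∀x<0 ⇒ interval (−∞,0).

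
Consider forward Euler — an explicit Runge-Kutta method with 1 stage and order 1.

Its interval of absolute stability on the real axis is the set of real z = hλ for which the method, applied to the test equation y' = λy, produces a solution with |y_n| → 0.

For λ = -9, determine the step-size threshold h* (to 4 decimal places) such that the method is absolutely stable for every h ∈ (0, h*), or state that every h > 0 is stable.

(-2.0000,0); λ=-9 ⇒ h* = 0.2222.

With y'=λy (z=hλ):
  order 1, 1-stage ⇒ R(z)=1+z
  (e.g. R(-1.08)=-0.08000, |R|=0.08000)

Solve |R(x)|<1 on ℝ⁻.
x=-1.08: |R|=0.0800
|R(-1.62)|=0.6200 |R(-1.17)|=0.1700 |R(-1)|=0.0000
Bisect:
  x_lo=-2.7744 |R|=1.7744  x_hi=-0.0719 |R|=0.9281
  mid=-1.42313 |R|=0.42313 →hi
  mid=-2.09874 |R|=1.09874 →lo
  mid=-1.76094 |R|=0.76094 →hi
  mid=-1.92984 |R|=0.92984 →hi
  mid=-2.01429 |R|=1.01429 →lo
  mid=-1.97207 |R|=0.97207 →hi
  mid=-1.99318 |R|=0.99318 →hi
  mid=-2.00373 |R|=1.00373 →lo
  mid=-1.99846 |R|=0.99846 →hi
  ...
  [-2.00011,-1.99994] ⇒ x*=-2.0000
Stable set (-2.0000, 0).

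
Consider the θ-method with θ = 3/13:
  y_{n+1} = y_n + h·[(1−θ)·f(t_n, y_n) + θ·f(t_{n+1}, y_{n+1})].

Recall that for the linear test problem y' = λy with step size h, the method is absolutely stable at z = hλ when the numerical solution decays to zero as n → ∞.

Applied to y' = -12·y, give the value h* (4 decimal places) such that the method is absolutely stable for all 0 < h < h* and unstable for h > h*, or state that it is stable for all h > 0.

With y'=λy (z=hλ):
  y_{n+1} = y_n + z·[10/13·y_n + 3/13·y_{n+1}] ⇒ (1 − 3/13z)y_{n+1} = (1 + 10/13z)y_n
  R(z) = (1 + 10/13z)/(1 − 3/13z).

Boundary: |R(x)|=1, x<0.
x=-1.07: |R|=0.1419
R=−1: 1+10/13x = −1+3/13x ⇒ -7/13x=2 ⇒ x=2/(-7/13)=-3.7143
Confirm numerically:
  x=-3.584: |R|=0.96160 <1
  x=-3.567: |R|=0.95650 <1
  x=-2.601: |R|=0.62539 <1
  x=-4.245: |R|=1.14436 >1
  x=-3.982: |R|=1.07512 >1
So |R|<1 on (-3.7143, 0).

(-3.7143,0); λ=-12 ⇒ h* = (26/7)/12 = 0.3095.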